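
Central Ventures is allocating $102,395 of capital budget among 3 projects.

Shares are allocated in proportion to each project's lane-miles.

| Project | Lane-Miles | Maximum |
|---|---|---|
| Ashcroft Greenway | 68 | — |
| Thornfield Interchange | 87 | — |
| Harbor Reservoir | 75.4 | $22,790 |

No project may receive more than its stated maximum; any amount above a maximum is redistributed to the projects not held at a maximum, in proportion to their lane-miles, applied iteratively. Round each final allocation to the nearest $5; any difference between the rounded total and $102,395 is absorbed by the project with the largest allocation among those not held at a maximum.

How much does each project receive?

Sum of lane-miles: 230.4.
Unconstrained shares: Ashcroft Greenway 30,220.75; Thornfield Interchange 38,664.78; Harbor Reservoir 33,509.47.
Held at cap: Harbor Reservoir ($22,790); remaining pool $79,605 reallocated over remaining lane-miles 155.
Shares after redistribution: Ashcroft Greenway 34,923.48 → $34,925; Thornfield Interchange 44,681.52 → $44,680.

Ashcroft Greenway: $34,925 · Thornfield Interchange: $44,680 · Harbor Reservoir: $22,790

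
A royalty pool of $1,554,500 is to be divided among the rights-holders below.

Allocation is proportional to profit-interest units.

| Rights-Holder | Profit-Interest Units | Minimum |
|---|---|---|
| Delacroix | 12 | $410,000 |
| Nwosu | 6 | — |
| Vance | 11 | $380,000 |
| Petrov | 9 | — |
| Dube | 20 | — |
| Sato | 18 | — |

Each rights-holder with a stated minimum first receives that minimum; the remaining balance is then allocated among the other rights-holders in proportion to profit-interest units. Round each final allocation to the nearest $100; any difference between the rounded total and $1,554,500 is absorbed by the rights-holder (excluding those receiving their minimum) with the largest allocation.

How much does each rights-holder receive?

Fund the minimums — Delacroix $410,000; Vance $380,000. Balance $764,500.
Balance split over remaining profit-interest units 53: Nwosu 86,547.17 → $86,500; Petrov 129,820.75 → $129,800; Dube 288,490.57 → $288,500; Sato 259,641.51 → $259,600.
Rounding difference +$100 applied to Dube → $288,600.

Delacroix: $410,000 · Nwosu: $86,500 · Vance: $380,000 · Petrov: $129,800 · Dube: $288,600 · Sato: $259,600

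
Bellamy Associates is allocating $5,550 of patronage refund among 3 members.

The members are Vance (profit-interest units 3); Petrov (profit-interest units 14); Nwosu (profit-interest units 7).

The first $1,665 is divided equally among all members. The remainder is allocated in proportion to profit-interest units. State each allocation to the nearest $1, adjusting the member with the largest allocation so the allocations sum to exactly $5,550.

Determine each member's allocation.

First tranche $1,665 split equally: $555 each.
Remainder $3,885 by profit-interest units (total 24): Vance 485.62 → $486; Petrov 2,266.25 → $2,266; Nwosu 1,133.12 → $1,133.
Totals: Vance $555 + $486 = $1,041; Petrov $555 + $2,266 = $2,821; Nwosu $555 + $1,133 = $1,688.

Vance: $1,041 | Petrov: $2,821 | Nwosu: $1,688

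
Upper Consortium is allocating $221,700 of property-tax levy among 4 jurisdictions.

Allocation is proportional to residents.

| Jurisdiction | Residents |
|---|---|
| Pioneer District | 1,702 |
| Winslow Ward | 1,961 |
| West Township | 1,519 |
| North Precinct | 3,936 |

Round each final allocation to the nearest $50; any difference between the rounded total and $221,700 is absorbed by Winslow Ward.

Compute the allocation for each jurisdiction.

Pioneer District: $41,400 | Winslow Ward: $47,650 | West Township: $36,950 | North Precinct: $95,700

Total residents = 9,118.
Proportional shares: Pioneer District 1,702/9,118 × $221,700 = 41,383.35; Winslow Ward 1,961/9,118 × $221,700 = 47,680.82; West Township 1,519/9,118 × $221,700 = 36,933.79; North Precinct 3,936/9,118 × $221,700 = 95,702.04.
After rounding ($50): Pioneer District $41,400; Winslow Ward $47,700; West Township $36,950; North Precinct $95,700. Sum = $221,750.
Difference $221,700 − $221,750 = −$50 applied to Winslow Ward: Winslow Ward becomes $47,650.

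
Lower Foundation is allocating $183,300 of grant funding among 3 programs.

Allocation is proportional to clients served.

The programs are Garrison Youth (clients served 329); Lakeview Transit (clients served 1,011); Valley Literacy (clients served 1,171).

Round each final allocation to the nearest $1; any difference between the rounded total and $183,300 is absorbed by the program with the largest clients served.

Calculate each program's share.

Clients served total: 2,511.
Raw shares: Garrison Youth 329/2,511 × $183,300 = 24,016.61; Lakeview Transit 1,011/2,511 × $183,300 = 73,801.79; Valley Literacy 1,171/2,511 × $183,300 = 85,481.60.
After rounding ($1): Garrison Youth $24,017; Lakeview Transit $73,802; Valley Literacy $85,482. Sum = $183,301.
Difference $183,300 − $183,301 = −$1 applied to largest clients served (Valley Literacy): Valley Literacy becomes $85,481.

Garrison Youth: $24,017 | Lakeview Transit: $73,802 | Valley Literacy: $85,481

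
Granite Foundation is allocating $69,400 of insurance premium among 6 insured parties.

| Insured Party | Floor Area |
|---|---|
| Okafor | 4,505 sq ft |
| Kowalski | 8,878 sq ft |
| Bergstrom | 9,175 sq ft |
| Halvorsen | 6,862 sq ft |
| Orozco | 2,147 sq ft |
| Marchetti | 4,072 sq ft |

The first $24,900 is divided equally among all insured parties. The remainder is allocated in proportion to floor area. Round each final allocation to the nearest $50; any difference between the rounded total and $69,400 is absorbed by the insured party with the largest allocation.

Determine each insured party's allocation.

Okafor: $9,800; Kowalski: $15,250; Bergstrom: $15,550; Halvorsen: $12,700; Orozco: $6,850; Marchetti: $9,250

Equal tier: $24,900 ÷ 6 = $4,150 apiece.
Remainder $44,500 by floor area (total 35,639): Okafor 5,625.09 → $5,650; Kowalski 11,085.36 → $11,100; Bergstrom 11,456.20 → $11,450; Halvorsen 8,568.11 → $8,550; Orozco 2,680.81 → $2,700; Marchetti 5,084.43 → $5,100.
Rounding difference −$50 on remainder applied to Bergstrom.
Totals: Okafor $4,150 + $5,650 = $9,800; Kowalski $4,150 + $11,100 = $15,250; Bergstrom $4,150 + $11,400 = $15,550; Halvorsen $4,150 + $8,550 = $12,700; Orozco $4,150 + $2,700 = $6,850; Marchetti $4,150 + $5,100 = $9,250.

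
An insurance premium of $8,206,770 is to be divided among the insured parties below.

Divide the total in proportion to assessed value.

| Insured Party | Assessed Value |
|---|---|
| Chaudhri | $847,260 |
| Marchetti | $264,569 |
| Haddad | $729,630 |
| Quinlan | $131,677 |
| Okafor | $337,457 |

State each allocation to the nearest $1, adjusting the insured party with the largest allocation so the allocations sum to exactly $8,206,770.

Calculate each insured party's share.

Chaudhri: $3,009,299; Marchetti: $939,697; Haddad: $2,591,502; Quinlan: $467,691; Okafor: $1,198,581

Sum of assessed value: 2,310,593.
Raw shares: Chaudhri 847,260/2,310,593 × $8,206,770 = 3,009,300.19; Marchetti 264,569/2,310,593 × $8,206,770 = 939,696.84; Haddad 729,630/2,310,593 × $8,206,770 = 2,591,501.66; Quinlan 131,677/2,310,593 × $8,206,770 = 467,690.70; Okafor 337,457/2,310,593 × $8,206,770 = 1,198,580.62.
At nearest $1: Chaudhri $3,009,300; Marchetti $939,697; Haddad $2,591,502; Quinlan $467,691; Okafor $1,198,581. Sum = $8,206,771.
Difference $8,206,770 − $8,206,771 = −$1 applied to largest allocation (Chaudhri): Chaudhri becomes $3,009,299.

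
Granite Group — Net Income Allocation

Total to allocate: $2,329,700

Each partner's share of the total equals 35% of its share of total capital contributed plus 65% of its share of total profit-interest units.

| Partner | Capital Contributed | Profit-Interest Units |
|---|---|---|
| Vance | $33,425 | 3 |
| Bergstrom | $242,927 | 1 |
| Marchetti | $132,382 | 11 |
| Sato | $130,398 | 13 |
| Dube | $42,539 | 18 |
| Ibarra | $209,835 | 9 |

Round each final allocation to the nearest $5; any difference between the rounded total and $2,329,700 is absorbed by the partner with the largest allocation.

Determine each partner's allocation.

Capital contributed total 791,506; profit-interest units total 55.
Blended shares (35% capital contributed + 65% profit-interest units): Vance 0.0502; Bergstrom 0.1192; Marchetti 0.1885; Sato 0.2113; Dube 0.2315; Ibarra 0.1992.
Unrounded shares: Vance 117,032.28; Bergstrom 277,791.77; Marchetti 439,238.51; Sato 492,260.27; Dube 539,413.63; Ibarra 463,963.54.
Rounded to nearest $5: Vance $117,030; Bergstrom $277,790; Marchetti $439,240; Sato $492,260; Dube $539,415; Ibarra $463,965. Sum = $2,329,700.
No rounding difference to absorb.

Vance: $117,030 | Bergstrom: $277,790 | Marchetti: $439,240 | Sato: $492,260 | Dube: $539,415 | Ibarra: $463,965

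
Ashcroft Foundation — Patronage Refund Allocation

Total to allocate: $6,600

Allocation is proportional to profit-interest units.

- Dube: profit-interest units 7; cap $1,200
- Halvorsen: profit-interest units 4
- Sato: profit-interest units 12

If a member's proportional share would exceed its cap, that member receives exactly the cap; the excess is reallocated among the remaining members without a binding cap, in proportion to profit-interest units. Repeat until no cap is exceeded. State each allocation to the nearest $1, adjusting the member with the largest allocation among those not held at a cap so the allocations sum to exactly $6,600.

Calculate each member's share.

Combined profit-interest units = 23.
Proportional shares (ignoring caps): Dube 2,008.70; Halvorsen 1,147.83; Sato 3,443.48.
Cap binds for Dube ($1,200); remaining pool $5,400 reallocated over remaining profit-interest units 16.
Remaining shares: Halvorsen 1,350.00 → $1,350; Sato 4,050.00 → $4,050.

Dube: $1,200 · Halvorsen: $1,350 · Sato: $4,050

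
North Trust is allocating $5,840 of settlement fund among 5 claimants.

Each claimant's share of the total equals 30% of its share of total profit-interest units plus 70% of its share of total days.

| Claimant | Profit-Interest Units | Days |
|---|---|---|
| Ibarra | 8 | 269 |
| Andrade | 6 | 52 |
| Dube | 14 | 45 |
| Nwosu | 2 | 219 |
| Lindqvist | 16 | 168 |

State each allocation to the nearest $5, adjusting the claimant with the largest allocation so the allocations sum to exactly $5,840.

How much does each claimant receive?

Ibarra: $1,765; Andrade: $510; Dube: $780; Nwosu: $1,265; Lindqvist: $1,520

Totals — profit-interest units 46, days 753.
Combined weights (30% profit-interest units + 70% days): Ibarra 0.3022; Andrade 0.0875; Dube 0.1331; Nwosu 0.2166; Lindqvist 0.2605.
Proportional shares: Ibarra 1,765.08; Andrade 510.83; Dube 777.52; Nwosu 1,265.11; Lindqvist 1,521.46.
After rounding ($5): Ibarra $1,765; Andrade $510; Dube $780; Nwosu $1,265; Lindqvist $1,520. Sum = $5,840.
No rounding difference to absorb.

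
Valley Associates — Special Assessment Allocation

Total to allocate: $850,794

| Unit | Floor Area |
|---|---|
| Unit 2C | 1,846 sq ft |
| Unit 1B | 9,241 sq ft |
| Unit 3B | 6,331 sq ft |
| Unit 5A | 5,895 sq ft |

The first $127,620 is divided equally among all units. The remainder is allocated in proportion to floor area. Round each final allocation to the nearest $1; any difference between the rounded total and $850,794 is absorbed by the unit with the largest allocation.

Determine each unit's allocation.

$127,620 shared equally gives $31,905 per unit.
Remainder $723,174 by floor area (total 23,313): Unit 2C 57,263.30 → $57,263; Unit 1B 286,657.70 → $286,658; Unit 3B 196,388.91 → $196,389; Unit 5A 182,864.10 → $182,864.
Totals: Unit 2C $31,905 + $57,263 = $89,168; Unit 1B $31,905 + $286,658 = $318,563; Unit 3B $31,905 + $196,389 = $228,294; Unit 5A $31,905 + $182,864 = $214,769.

Unit 2C: $89,168 · Unit 1B: $318,563 · Unit 3B: $228,294 · Unit 5A: $214,769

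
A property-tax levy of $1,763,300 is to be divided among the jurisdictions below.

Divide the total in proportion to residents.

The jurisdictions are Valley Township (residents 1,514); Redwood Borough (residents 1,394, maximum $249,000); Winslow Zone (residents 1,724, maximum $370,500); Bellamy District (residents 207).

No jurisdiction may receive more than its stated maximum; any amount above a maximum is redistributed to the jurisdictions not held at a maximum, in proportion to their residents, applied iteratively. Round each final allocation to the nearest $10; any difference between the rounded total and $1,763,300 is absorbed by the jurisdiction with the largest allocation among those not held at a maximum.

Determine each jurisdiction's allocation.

Combined residents = 4,839.
Proportional shares (ignoring caps): Valley Township 551,691.71; Redwood Borough 507,964.50; Winslow Zone 628,214.34; Bellamy District 75,429.45.
Cap binds for Redwood Borough ($249,000), Winslow Zone ($370,500); balance $1,143,800 reallocated over remaining residents 1,721.
Remaining shares: Valley Township 1,006,224.99 → $1,006,220; Bellamy District 137,575.01 → $137,580.

Valley Township: $1,006,220; Redwood Borough: $249,000; Winslow Zone: $370,500; Bellamy District: $137,580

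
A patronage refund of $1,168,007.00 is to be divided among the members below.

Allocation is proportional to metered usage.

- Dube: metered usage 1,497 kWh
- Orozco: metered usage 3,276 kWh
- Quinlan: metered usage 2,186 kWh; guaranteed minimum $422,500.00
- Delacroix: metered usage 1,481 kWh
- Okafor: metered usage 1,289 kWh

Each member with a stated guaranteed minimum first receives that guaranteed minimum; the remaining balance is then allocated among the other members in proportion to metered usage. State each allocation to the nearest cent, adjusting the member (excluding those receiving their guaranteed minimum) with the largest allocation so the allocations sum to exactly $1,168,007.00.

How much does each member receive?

Minimums first: Quinlan $422,500.00. Balance $745,507.00.
Balance split over remaining metered usage 7,543: Dube 147,954.9223 → $147,954.92; Orozco 323,781.1126 → $323,781.11; Delacroix 146,373.5738 → $146,373.57; Okafor 127,397.3914 → $127,397.39.
Rounding difference +$0.01 applied to Orozco → $323,781.12.

Dube: $147,954.92; Orozco: $323,781.12; Quinlan: $422,500.00; Delacroix: $146,373.57; Okafor: $127,397.39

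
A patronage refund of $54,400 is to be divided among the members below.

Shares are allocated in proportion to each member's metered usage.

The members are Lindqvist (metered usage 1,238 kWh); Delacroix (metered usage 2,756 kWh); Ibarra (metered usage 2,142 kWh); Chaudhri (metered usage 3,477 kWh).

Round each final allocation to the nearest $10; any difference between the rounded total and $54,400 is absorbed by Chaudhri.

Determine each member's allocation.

Combined metered usage = 9,613.
Proportional shares: Lindqvist 1,238/9,613 × $54,400 = 7,005.85; Delacroix 2,756/9,613 × $54,400 = 15,596.21; Ibarra 2,142/9,613 × $54,400 = 12,121.59; Chaudhri 3,477/9,613 × $54,400 = 19,676.35.
At nearest $10: Lindqvist $7,010; Delacroix $15,600; Ibarra $12,120; Chaudhri $19,680. Sum = $54,410.
Difference $54,400 − $54,410 = −$10 applied to Chaudhri: Chaudhri becomes $19,670.

Lindqvist: $7,010 | Delacroix: $15,600 | Ibarra: $12,120 | Chaudhri: $19,670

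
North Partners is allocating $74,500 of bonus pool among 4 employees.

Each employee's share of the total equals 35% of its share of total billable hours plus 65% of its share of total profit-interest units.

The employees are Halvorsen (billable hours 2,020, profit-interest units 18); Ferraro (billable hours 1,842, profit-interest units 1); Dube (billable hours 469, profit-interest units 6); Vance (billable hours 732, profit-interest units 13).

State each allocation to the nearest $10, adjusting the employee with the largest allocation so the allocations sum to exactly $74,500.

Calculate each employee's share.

Billable hours total 5,063; profit-interest units total 38.
Composite weights (35% billable hours + 65% profit-interest units): Halvorsen 0.4475; Ferraro 0.1444; Dube 0.1351; Vance 0.2730.
Pro-rata amounts: Halvorsen 33,341.38; Ferraro 10,760.84; Dube 10,061.45; Vance 20,336.33.
At nearest $10: Halvorsen $33,340; Ferraro $10,760; Dube $10,060; Vance $20,340. Sum = $74,500.
No rounding difference to absorb.

Halvorsen: $33,340 | Ferraro: $10,760 | Dube: $10,060 | Vance: $20,340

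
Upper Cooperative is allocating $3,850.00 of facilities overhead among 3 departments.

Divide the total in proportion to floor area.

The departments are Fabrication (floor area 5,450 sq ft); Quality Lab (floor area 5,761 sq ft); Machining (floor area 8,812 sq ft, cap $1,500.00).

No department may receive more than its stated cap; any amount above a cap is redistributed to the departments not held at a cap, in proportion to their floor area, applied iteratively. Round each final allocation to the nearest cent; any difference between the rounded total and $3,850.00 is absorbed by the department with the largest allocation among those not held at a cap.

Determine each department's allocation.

Total floor area = 20,023.
Pro-rata shares before constraints: Fabrication 1,047.9199; Quality Lab 1,107.7186; Machining 1,694.3615.
Cap binds for Machining ($1,500.00); remaining pool $2,350.00 reallocated over remaining floor area 11,211.
Remaining shares: Fabrication 1,142.4048 → $1,142.40; Quality Lab 1,207.5952 → $1,207.60.

Fabrication: $1,142.40 · Quality Lab: $1,207.60 · Machining: $1,500.00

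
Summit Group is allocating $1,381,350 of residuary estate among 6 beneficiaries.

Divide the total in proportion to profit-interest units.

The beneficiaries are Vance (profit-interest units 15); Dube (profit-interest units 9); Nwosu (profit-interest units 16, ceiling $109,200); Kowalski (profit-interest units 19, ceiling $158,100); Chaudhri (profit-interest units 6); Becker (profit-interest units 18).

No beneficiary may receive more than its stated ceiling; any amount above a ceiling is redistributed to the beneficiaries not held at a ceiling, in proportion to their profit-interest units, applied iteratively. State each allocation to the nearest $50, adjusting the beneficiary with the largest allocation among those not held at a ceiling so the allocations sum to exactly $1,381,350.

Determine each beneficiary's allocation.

Vance: $348,150 · Dube: $208,900 · Nwosu: $109,200 · Kowalski: $158,100 · Chaudhri: $139,250 · Becker: $417,750

Profit-interest units total: 83.
Proportional shares (ignoring caps): Vance 249,641.57; Dube 149,784.94; Nwosu 266,284.34; Kowalski 316,212.65; Chaudhri 99,856.63; Becker 299,569.88.
Capped: Nwosu ($109,200), Kowalski ($158,100); residual $1,114,050 reallocated over remaining profit-interest units 48.
Remaining shares: Vance 348,140.62 → $348,150; Dube 208,884.38 → $208,900; Chaudhri 139,256.25 → $139,250; Becker 417,768.75 → $417,750.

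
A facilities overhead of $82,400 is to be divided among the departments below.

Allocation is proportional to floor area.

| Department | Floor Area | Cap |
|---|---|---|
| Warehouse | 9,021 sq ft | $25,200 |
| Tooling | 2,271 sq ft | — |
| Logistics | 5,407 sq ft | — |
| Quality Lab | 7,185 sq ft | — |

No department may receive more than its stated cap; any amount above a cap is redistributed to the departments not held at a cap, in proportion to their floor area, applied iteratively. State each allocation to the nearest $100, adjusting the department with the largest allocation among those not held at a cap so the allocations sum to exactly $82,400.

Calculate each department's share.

Sum of floor area: 23,884.
Pro-rata shares before constraints: Warehouse 31,122.53; Tooling 7,834.97; Logistics 18,654.20; Quality Lab 24,788.31.
Capped: Warehouse ($25,200); balance $57,200 reallocated over remaining floor area 14,863.
Redistributed shares: Tooling 8,739.90 → $8,700; Logistics 20,808.75 → $20,800; Quality Lab 27,651.35 → $27,700.

Warehouse: $25,200; Tooling: $8,700; Logistics: $20,800; Quality Lab: $27,700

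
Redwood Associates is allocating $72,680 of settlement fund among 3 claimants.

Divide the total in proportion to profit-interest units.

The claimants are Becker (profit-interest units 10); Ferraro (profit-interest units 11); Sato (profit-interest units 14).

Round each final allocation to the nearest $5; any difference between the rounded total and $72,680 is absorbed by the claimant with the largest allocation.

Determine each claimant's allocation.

Profit-interest units total: 35.
Unrounded shares: Becker 10/35 × $72,680 = 20,765.71; Ferraro 11/35 × $72,680 = 22,842.29; Sato 14/35 × $72,680 = 29,072.00.
After rounding ($5): Becker $20,765; Ferraro $22,840; Sato $29,070. Sum = $72,675.
Difference $72,680 − $72,675 = +$5 applied to largest allocation (Sato): Sato becomes $29,075.

Becker: $20,765; Ferraro: $22,840; Sato: $29,075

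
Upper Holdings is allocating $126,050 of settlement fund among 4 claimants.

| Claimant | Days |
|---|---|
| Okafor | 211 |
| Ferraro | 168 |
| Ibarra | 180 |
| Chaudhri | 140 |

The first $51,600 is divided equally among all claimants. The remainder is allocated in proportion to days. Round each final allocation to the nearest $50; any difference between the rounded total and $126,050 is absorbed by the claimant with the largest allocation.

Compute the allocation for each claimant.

Okafor: $35,400 | Ferraro: $30,800 | Ibarra: $32,050 | Chaudhri: $27,800

First tranche $51,600 split equally: $12,900 each.
Remainder $74,450 by days (total 699): Okafor 22,473.46 → $22,450; Ferraro 17,893.56 → $17,900; Ibarra 19,171.67 → $19,150; Chaudhri 14,911.30 → $14,900.
Rounding difference +$50 on remainder applied to Okafor.
Totals: Okafor $12,900 + $22,500 = $35,400; Ferraro $12,900 + $17,900 = $30,800; Ibarra $12,900 + $19,150 = $32,050; Chaudhri $12,900 + $14,900 = $27,800.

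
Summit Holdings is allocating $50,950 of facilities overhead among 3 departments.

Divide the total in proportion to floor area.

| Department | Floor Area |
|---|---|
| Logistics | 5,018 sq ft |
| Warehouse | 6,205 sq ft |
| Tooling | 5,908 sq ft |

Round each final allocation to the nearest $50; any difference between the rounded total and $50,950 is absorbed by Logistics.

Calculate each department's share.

Logistics: $14,950; Warehouse: $18,450; Tooling: $17,550

Floor area total: 17,131.
Raw shares: Logistics 5,018/17,131 × $50,950 = 14,924.24; Warehouse 6,205/17,131 × $50,950 = 18,454.54; Tooling 5,908/17,131 × $50,950 = 17,571.22.
After rounding ($50): Logistics $14,900; Warehouse $18,450; Tooling $17,550. Sum = $50,900.
Difference $50,950 − $50,900 = +$50 applied to Logistics: Logistics becomes $14,950.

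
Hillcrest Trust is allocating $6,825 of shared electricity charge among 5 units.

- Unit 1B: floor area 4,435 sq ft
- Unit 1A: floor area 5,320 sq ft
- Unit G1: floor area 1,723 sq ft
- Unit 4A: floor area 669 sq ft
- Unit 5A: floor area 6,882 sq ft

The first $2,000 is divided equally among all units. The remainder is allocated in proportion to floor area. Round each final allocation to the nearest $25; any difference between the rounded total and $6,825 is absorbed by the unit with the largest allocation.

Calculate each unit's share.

$2,000 shared equally gives $400 per unit.
Remainder $4,825 by floor area (total 19,029): Unit 1B 1,124.54 → $1,125; Unit 1A 1,348.94 → $1,350; Unit G1 436.88 → $425; Unit 4A 169.63 → $175; Unit 5A 1,745.00 → $1,750.
Totals: Unit 1B $400 + $1,125 = $1,525; Unit 1A $400 + $1,350 = $1,750; Unit G1 $400 + $425 = $825; Unit 4A $400 + $175 = $575; Unit 5A $400 + $1,750 = $2,150.

Unit 1B: $1,525; Unit 1A: $1,750; Unit G1: $825; Unit 4A: $575; Unit 5A: $2,150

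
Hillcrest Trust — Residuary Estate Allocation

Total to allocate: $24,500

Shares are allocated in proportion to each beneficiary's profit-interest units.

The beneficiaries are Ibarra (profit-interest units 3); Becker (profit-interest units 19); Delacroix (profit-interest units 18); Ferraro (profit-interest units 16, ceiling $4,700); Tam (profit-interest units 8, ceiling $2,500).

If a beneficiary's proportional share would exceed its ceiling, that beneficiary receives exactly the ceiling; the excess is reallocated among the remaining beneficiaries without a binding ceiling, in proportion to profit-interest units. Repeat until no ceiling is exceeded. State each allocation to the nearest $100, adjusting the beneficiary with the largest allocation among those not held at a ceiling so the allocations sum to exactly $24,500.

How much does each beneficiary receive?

Combined profit-interest units = 64.
Proportional shares (ignoring caps): Ibarra 1,148.44; Becker 7,273.44; Delacroix 6,890.62; Ferraro 6,125.00; Tam 3,062.50.
Capped: Ferraro ($4,700), Tam ($2,500); balance $17,300 reallocated over remaining profit-interest units 40.
Remaining shares: Ibarra 1,297.50 → $1,300; Becker 8,217.50 → $8,200; Delacroix 7,785.00 → $7,800.

Ibarra: $1,300; Becker: $8,200; Delacroix: $7,800; Ferraro: $4,700; Tam: $2,500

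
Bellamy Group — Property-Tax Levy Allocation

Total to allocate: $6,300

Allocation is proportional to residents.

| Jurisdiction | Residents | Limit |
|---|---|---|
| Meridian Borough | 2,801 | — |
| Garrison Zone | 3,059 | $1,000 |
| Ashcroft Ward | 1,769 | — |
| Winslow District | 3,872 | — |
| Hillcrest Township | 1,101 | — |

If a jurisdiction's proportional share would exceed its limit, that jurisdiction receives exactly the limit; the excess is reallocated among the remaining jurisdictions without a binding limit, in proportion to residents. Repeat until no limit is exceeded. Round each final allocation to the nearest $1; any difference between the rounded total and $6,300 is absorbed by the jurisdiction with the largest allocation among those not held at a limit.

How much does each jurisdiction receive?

Sum of residents: 12,602.
Unconstrained shares: Meridian Borough 1,400.28; Garrison Zone 1,529.26; Ashcroft Ward 884.36; Winslow District 1,935.69; Hillcrest Township 550.41.
Held at cap: Garrison Zone ($1,000); residual $5,300 reallocated over remaining residents 9,543.
Shares after redistribution: Meridian Borough 1,555.62 → $1,556; Ashcroft Ward 982.47 → $982; Winslow District 2,150.43 → $2,150; Hillcrest Township 611.47 → $611.
Rounding difference +$1 applied to Winslow District → $2,151.

Meridian Borough: $1,556; Garrison Zone: $1,000; Ashcroft Ward: $982; Winslow District: $2,151; Hillcrest Township: $611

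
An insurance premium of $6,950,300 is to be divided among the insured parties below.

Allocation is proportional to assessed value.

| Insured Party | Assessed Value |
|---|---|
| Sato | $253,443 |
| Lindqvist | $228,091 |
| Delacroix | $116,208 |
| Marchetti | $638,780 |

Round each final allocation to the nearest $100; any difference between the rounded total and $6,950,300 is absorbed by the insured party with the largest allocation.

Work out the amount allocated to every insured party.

Sum of assessed value: 1,236,522.
Raw shares: Sato 253,443/1,236,522 × $6,950,300 = 1,424,564.13; Lindqvist 228,091/1,236,522 × $6,950,300 = 1,282,064.43; Delacroix 116,208/1,236,522 × $6,950,300 = 653,187.30; Marchetti 638,780/1,236,522 × $6,950,300 = 3,590,484.14.
Rounded to nearest $100: Sato $1,424,600; Lindqvist $1,282,100; Delacroix $653,200; Marchetti $3,590,500. Sum = $6,950,400.
Difference $6,950,300 − $6,950,400 = −$100 applied to largest allocation (Marchetti): Marchetti becomes $3,590,400.

Sato: $1,424,600 · Lindqvist: $1,282,100 · Delacroix: $653,200 · Marchetti: $3,590,400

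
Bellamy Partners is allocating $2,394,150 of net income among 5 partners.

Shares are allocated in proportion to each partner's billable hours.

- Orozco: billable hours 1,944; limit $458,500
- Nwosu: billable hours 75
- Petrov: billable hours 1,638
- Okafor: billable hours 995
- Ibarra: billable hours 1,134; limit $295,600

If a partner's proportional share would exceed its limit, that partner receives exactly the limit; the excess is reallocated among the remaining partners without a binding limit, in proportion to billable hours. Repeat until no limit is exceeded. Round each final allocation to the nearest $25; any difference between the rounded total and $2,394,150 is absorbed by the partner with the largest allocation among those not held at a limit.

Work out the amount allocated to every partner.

Orozco: $458,500 · Nwosu: $45,425 · Petrov: $992,025 · Okafor: $602,600 · Ibarra: $295,600

Total billable hours = 5,786.
Pro-rata shares before constraints: Orozco 804,394.68; Nwosu 31,033.75; Petrov 677,777.00; Okafor 411,714.35; Ibarra 469,230.23.
Held at cap: Orozco ($458,500), Ibarra ($295,600); residual $1,640,050 reallocated over remaining billable hours 2,708.
Shares after redistribution: Nwosu 45,422.36 → $45,425; Petrov 992,024.34 → $992,025; Okafor 602,603.31 → $602,600.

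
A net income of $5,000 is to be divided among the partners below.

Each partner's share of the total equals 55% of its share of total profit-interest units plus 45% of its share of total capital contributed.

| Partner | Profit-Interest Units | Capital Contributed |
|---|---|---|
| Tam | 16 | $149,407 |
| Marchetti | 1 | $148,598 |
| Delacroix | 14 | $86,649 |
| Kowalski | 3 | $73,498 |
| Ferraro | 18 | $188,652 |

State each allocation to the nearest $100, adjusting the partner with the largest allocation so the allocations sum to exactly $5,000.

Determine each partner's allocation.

Totals — profit-interest units 52, capital contributed 646,804.
Combined weights (55% profit-interest units + 45% capital contributed): Tam 0.2732; Marchetti 0.1140; Delacroix 0.2084; Kowalski 0.0829; Ferraro 0.3216.
Proportional shares: Tam 1,365.89; Marchetti 569.80; Delacroix 1,041.81; Kowalski 414.33; Ferraro 1,608.18.
After rounding ($100): Tam $1,400; Marchetti $600; Delacroix $1,000; Kowalski $400; Ferraro $1,600. Sum = $5,000.
Sum already equals the total — no adjustment.

Tam: $1,400 | Marchetti: $600 | Delacroix: $1,000 | Kowalski: $400 | Ferraro: $1,600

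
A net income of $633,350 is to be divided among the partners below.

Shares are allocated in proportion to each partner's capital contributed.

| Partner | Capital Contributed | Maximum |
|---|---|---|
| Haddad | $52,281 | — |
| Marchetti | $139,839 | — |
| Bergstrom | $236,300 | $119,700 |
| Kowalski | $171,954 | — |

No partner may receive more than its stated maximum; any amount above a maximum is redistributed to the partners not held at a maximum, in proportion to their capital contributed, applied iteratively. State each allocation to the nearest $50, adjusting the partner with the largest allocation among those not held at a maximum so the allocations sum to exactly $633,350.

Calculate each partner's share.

Haddad: $73,750 | Marchetti: $197,300 | Bergstrom: $119,700 | Kowalski: $242,600

Combined capital contributed = 600,374.
Pro-rata shares before constraints: Haddad 55,152.57; Marchetti 147,519.76; Bergstrom 249,278.96; Kowalski 181,398.70.
Cap binds for Bergstrom ($119,700); balance $513,650 reallocated over remaining capital contributed 364,074.
Redistributed shares: Haddad 73,760.10 → $73,750; Marchetti 197,290.39 → $197,300; Kowalski 242,599.50 → $242,600.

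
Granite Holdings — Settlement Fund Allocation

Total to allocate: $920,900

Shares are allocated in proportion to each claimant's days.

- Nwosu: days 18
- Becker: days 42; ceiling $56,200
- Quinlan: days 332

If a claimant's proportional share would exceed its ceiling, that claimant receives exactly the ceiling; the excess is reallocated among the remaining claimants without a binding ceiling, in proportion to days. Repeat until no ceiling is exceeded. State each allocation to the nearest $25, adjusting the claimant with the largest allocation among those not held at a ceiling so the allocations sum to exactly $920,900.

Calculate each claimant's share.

Nwosu: $44,475 | Becker: $56,200 | Quinlan: $820,225

Total days = 392.
Pro-rata shares before constraints: Nwosu 42,286.22; Becker 98,667.86; Quinlan 779,945.92.
Held at cap: Becker ($56,200); remaining pool $864,700 reallocated over remaining days 350.
Remaining shares: Nwosu 44,470.29 → $44,475; Quinlan 820,229.71 → $820,225.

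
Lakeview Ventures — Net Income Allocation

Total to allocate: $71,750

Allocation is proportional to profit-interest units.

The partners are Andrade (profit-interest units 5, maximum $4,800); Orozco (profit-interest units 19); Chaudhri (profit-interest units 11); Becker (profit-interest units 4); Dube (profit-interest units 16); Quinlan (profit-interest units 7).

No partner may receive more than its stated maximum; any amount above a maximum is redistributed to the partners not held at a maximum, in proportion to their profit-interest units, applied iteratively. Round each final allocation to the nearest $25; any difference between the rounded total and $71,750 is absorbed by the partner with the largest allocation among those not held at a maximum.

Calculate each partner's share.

Profit-interest units total: 62.
Unconstrained shares: Andrade 5,786.29; Orozco 21,987.90; Chaudhri 12,729.84; Becker 4,629.03; Dube 18,516.13; Quinlan 8,100.81.
Cap binds for Andrade ($4,800); remaining pool $66,950 reallocated over remaining profit-interest units 57.
Shares after redistribution: Orozco 22,316.67 → $22,325; Chaudhri 12,920.18 → $12,925; Becker 4,698.25 → $4,700; Dube 18,792.98 → $18,800; Quinlan 8,221.93 → $8,225.
Rounding difference −$25 applied to Orozco → $22,300.

Andrade: $4,800 · Orozco: $22,300 · Chaudhri: $12,925 · Becker: $4,700 · Dube: $18,800 · Quinlan: $8,225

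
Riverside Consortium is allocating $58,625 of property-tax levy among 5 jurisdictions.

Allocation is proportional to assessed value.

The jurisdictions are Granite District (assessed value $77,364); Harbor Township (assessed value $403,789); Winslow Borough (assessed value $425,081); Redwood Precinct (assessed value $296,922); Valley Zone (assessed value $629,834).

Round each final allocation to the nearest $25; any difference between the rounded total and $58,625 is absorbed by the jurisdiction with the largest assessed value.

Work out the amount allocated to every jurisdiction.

Granite District: $2,475 · Harbor Township: $12,925 · Winslow Borough: $13,600 · Redwood Precinct: $9,500 · Valley Zone: $20,125

Sum of assessed value: 1,832,990.
Unrounded shares: Granite District 77,364/1,832,990 × $58,625 = 2,474.35; Harbor Township 403,789/1,832,990 × $58,625 = 12,914.49; Winslow Borough 425,081/1,832,990 × $58,625 = 13,595.48; Redwood Precinct 296,922/1,832,990 × $58,625 = 9,496.53; Valley Zone 629,834/1,832,990 × $58,625 = 20,144.15.
Rounded to nearest $25: Granite District $2,475; Harbor Township $12,925; Winslow Borough $13,600; Redwood Precinct $9,500; Valley Zone $20,150. Sum = $58,650.
Difference $58,625 − $58,650 = −$25 applied to largest assessed value (Valley Zone): Valley Zone becomes $20,125.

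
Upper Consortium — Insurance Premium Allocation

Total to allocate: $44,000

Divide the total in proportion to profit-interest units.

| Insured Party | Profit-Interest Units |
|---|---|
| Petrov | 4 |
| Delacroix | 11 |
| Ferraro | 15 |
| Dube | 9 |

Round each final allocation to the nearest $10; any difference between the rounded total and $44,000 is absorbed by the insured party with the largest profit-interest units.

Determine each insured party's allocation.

Petrov: $4,510; Delacroix: $12,410; Ferraro: $16,930; Dube: $10,150

Profit-interest units total: 39.
Raw shares: Petrov 4/39 × $44,000 = 4,512.82; Delacroix 11/39 × $44,000 = 12,410.26; Ferraro 15/39 × $44,000 = 16,923.08; Dube 9/39 × $44,000 = 10,153.85.
At nearest $10: Petrov $4,510; Delacroix $12,410; Ferraro $16,920; Dube $10,150. Sum = $43,990.
Difference $44,000 − $43,990 = +$10 applied to largest profit-interest units (Ferraro): Ferraro becomes $16,930.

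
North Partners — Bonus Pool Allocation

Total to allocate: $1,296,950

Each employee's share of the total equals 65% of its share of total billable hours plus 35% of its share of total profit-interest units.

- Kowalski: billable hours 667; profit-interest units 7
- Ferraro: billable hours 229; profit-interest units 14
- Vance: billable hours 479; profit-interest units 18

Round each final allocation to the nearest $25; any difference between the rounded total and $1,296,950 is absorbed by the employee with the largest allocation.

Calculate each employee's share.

Kowalski: $490,425; Ferraro: $303,350; Vance: $503,175

Billable hours total 1,375; profit-interest units total 39.
Combined weights (65% billable hours + 35% profit-interest units): Kowalski 0.3781; Ferraro 0.2339; Vance 0.3880.
Pro-rata amounts: Kowalski 490,415.19; Ferraro 303,350.86; Vance 503,183.95.
At nearest $25: Kowalski $490,425; Ferraro $303,350; Vance $503,175. Sum = $1,296,950.
Rounded total matches; no reconciliation needed.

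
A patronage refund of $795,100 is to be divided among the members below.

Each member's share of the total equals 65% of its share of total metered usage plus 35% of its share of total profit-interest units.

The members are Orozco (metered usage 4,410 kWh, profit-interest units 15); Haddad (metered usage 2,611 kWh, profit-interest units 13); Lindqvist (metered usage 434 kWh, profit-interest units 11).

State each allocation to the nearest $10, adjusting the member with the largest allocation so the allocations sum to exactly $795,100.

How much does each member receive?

Metered usage total 7,455; profit-interest units total 39.
Combined weights (65% metered usage + 35% profit-interest units): Orozco 0.5191; Haddad 0.3443; Lindqvist 0.1366.
Pro-rata amounts: Orozco 412,754.24; Haddad 273,768.23; Lindqvist 108,577.52.
Rounded to nearest $10: Orozco $412,750; Haddad $273,770; Lindqvist $108,580. Sum = $795,100.
Sum already equals the total — no adjustment.

Orozco: $412,750 · Haddad: $273,770 · Lindqvist: $108,580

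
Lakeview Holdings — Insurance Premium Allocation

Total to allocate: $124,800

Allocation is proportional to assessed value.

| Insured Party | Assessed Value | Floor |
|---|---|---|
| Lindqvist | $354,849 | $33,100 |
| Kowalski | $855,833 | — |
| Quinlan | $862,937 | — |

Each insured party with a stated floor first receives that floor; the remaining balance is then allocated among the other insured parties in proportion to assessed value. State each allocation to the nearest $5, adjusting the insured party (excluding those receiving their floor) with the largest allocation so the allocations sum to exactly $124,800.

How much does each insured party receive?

Lindqvist: $33,100 · Kowalski: $45,660 · Quinlan: $46,040

Minimums first: Lindqvist $33,100. Balance $91,700.
Balance split over remaining assessed value 1,718,770: Kowalski 45,660.49 → $45,660; Quinlan 46,039.51 → $46,040.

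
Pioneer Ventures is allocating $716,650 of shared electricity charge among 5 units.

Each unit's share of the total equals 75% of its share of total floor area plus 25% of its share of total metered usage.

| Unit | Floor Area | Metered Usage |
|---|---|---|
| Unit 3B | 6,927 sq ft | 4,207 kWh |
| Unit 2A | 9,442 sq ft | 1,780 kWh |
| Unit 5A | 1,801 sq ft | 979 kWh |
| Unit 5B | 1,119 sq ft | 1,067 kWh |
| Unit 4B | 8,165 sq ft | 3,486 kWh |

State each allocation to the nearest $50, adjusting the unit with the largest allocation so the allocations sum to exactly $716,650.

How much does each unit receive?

Unit 3B: $201,050 | Unit 2A: $212,550 | Unit 5A: $50,500 | Unit 5B: $38,500 | Unit 4B: $214,050

Totals — floor area 27,454, metered usage 11,519.
Composite weights (75% floor area + 25% metered usage): Unit 3B 0.2805; Unit 2A 0.2966; Unit 5A 0.0704; Unit 5B 0.0537; Unit 4B 0.2987.
Raw shares: Unit 3B 201,049.27; Unit 2A 212,538.60; Unit 5A 50,486.55; Unit 5B 38,503.25; Unit 4B 214,072.34.
Rounded to nearest $50: Unit 3B $201,050; Unit 2A $212,550; Unit 5A $50,500; Unit 5B $38,500; Unit 4B $214,050. Sum = $716,650.
Sum already equals the total — no adjustment.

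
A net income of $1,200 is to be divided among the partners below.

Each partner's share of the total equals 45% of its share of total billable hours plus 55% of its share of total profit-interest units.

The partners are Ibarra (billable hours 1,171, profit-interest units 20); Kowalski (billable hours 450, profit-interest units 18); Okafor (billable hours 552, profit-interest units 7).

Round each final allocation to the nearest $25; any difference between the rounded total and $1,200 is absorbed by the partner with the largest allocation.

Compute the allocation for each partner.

Ibarra: $575 | Kowalski: $375 | Okafor: $250

Billable hours total 2,173; profit-interest units total 45.
Combined weights (45% billable hours + 55% profit-interest units): Ibarra 0.4869; Kowalski 0.3132; Okafor 0.1999.
Proportional shares: Ibarra 584.33; Kowalski 375.83; Okafor 239.84.
Rounded to nearest $25: Ibarra $575; Kowalski $375; Okafor $250. Sum = $1,200.
No rounding difference to absorb.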